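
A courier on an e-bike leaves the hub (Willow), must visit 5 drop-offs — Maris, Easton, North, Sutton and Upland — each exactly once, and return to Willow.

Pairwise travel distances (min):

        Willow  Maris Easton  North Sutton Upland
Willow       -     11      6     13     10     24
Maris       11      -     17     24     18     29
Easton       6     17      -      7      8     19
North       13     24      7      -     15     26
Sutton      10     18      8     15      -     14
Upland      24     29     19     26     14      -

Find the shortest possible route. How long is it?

Willow→Maris→Easton→North→Sutton→Upland→Willow: 11+17+7+15+14+24 = 88
Willow→Maris→Easton→North→Upland→Sutton→Willow: 11+17+7+26+14+10 = 85
Willow→Maris→Easton→Sutton→North→Upland→Willow: 11+17+8+15+26+24 = 101
Willow→Maris→Easton→Sutton→Upland→North→Willow: 11+17+8+14+26+13 = 89
Willow→Maris→Easton→Upland→North→Sutton→Willow: 11+17+19+26+15+10 = 98
Willow→Maris→Easton→Upland→Sutton→North→Willow: 11+17+19+14+15+13 = 89
Willow→Maris→North→Easton→Sutton→Upland→Willow: 11+24+7+8+14+24 = 88
Willow→Maris→North→Easton→Upland→Sutton→Willow: 11+24+7+19+14+10 = 85
Willow→Maris→North→Sutton→Easton→Upland→Willow: 11+24+15+8+19+24 = 101
Willow→Maris→North→Sutton→Upland→Easton→Willow: 11+24+15+14+19+6 = 89
Willow→Maris→North→Upland→Easton→Sutton→Willow: 11+24+26+19+8+10 = 98
Willow→Maris→North→Upland→Sutton→Easton→Willow: 11+24+26+14+8+6 = 89
Willow→Maris→Sutton→Easton→North→Upland→Willow: 11+18+8+7+26+24 = 94
Willow→Maris→Sutton→Easton→Upland→North→Willow: 11+18+8+19+26+13 = 95
… (46 more)
Willow→Maris→Sutton→Upland→Easton→North→Willow: 11+18+14+19+7+13 = 82  ← best
The minimum is 82.
One optimal route: Willow → Maris → Sutton → Upland → Easton → North → Willow (or its reverse).

Minimum total distance: 82 min.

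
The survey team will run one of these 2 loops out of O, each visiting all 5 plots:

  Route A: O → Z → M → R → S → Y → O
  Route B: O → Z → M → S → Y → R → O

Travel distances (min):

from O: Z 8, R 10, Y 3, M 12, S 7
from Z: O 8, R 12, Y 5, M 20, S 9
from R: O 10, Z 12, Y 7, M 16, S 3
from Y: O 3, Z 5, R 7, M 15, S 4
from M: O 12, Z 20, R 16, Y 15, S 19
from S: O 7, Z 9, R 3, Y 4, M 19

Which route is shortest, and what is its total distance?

54 min — Route A is the shortest.

Route A: 8 + 20 + 16 + 3 + 4 + 3 = 54
Route B: 8 + 20 + 19 + 4 + 7 + 10 = 68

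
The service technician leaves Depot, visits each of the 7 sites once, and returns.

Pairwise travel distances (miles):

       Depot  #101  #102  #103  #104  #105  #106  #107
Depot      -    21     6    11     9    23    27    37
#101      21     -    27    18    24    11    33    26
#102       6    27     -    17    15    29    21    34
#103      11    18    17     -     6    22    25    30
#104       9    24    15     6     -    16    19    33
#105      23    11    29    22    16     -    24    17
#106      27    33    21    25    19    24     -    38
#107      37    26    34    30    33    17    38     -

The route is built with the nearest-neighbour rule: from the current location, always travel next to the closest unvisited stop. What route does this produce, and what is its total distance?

Depot → [#102:6 / #104:9 / #103:11 / #101:21 / #105:23 / #106:27 / #107:37] → #102 (6)
#102 → [#104:15 / #103:17 / #106:21 / #101:27 / #105:29 / #107:34] → #104 (15)
#104 → [#103:6 / #105:16 / #106:19 / #101:24 / #107:33] → #103 (6)
#103 → [#101:18 / #105:22 / #106:25 / #107:30] → #101 (18)
#101 → [#105:11 / #107:26 / #106:33] → #105 (11)
#105 → [#107:17 / #106:24] → #107 (17)
#107 → [#106:38] → #106 (38)
Return #106→Depot: 27.
Total = 6 + 15 + 6 + 18 + 11 + 17 + 38 + 27 = 138.

Nearest-neighbour total = 138 miles; route Depot → #102 → #104 → #103 → #101 → #105 → #107 → #106 → Depot.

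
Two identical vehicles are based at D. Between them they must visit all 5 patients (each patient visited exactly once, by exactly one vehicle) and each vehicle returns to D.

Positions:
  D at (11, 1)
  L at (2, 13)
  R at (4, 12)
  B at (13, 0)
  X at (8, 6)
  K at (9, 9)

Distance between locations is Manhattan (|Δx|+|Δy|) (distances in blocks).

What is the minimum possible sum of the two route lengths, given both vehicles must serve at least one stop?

Try each way of splitting the stops between the two vehicles (each non-empty) and, for each split, find the best tour for each vehicle:
  {L} + {R, B, X, K}: 42 + 42 = 84
  {R} + {L, B, X, K}: 36 + 48 = 84
  {L, R} + {B, X, K}: 42 + 28 = 70
  {B} + {L, R, X, K}: 6 + 42 = 48
  {L, B} + {R, X, K}: 48 + 36 = 84
  {R, B} + {L, X, K}: 42 + 42 = 84
  … (15 splits in total)
Best: vehicle 1 D → B → D = 6; vehicle 2 D → X → L → R → K → D = 42; combined 48.

48 blocks — the smallest possible combined total.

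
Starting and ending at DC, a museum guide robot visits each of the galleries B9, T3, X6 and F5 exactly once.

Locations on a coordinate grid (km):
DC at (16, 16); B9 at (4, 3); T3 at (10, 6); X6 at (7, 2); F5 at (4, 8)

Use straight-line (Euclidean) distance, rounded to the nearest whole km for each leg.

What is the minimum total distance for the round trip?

Minimum total distance: 39 km.

DC-B9-T3-X6-F5-DC: 18+7+5+7+14 = 51
DC-B9-T3-F5-X6-DC: 18+7+6+7+17 = 55
DC-B9-X6-T3-F5-DC: 18+3+5+6+14 = 46
DC-B9-X6-F5-T3-DC: 18+3+7+6+12 = 46
DC-B9-F5-T3-X6-DC: 18+5+6+5+17 = 51
DC-B9-F5-X6-T3-DC: 18+5+7+5+12 = 47
DC-T3-B9-X6-F5-DC: 12+7+3+7+14 = 43
DC-T3-B9-F5-X6-DC: 12+7+5+7+17 = 48
DC-T3-X6-B9-F5-DC: 12+5+3+5+14 = 39
DC-T3-F5-B9-X6-DC: 12+6+5+3+17 = 43
DC-X6-B9-T3-F5-DC: 17+3+7+6+14 = 47
DC-X6-T3-B9-F5-DC: 17+5+7+5+14 = 48
The minimum is 39.
One optimal route: DC → T3 → X6 → B9 → F5 → DC (or its reverse).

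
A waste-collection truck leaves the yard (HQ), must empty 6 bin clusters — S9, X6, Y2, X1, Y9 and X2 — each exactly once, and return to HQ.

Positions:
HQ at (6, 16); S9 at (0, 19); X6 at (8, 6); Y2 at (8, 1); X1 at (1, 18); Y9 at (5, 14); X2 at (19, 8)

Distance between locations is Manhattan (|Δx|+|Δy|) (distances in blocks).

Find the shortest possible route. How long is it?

With 6 stops there are 6!/2 = 360 distinct round trips (a route and its reverse cost the same).
HQ-S9-X6-Y2-X1-Y9-X2-HQ: 9+21+5+24+8+20+21 = 108
HQ-S9-X6-Y2-X1-X2-Y9-HQ: 9+21+5+24+28+20+3 = 110
HQ-S9-X6-Y2-Y9-X1-X2-HQ: 9+21+5+16+8+28+21 = 108
HQ-S9-X6-Y2-Y9-X2-X1-HQ: 9+21+5+16+20+28+7 = 106
HQ-S9-X6-Y2-X2-X1-Y9-HQ: 9+21+5+18+28+8+3 = 92
HQ-S9-X6-Y2-X2-Y9-X1-HQ: 9+21+5+18+20+8+7 = 88
HQ-S9-X6-X1-Y2-Y9-X2-HQ: 9+21+19+24+16+20+21 = 130
HQ-S9-X6-X1-Y2-X2-Y9-HQ: 9+21+19+24+18+20+3 = 114
… (352 more)
HQ-S9-X1-Y9-X6-Y2-X2-HQ: 9+2+8+11+5+18+21 = 74  ← best
The minimum is 74.
One optimal route: HQ → S9 → X1 → Y9 → X6 → Y2 → X2 → HQ (or its reverse).

Minimum total distance: 74 blocks.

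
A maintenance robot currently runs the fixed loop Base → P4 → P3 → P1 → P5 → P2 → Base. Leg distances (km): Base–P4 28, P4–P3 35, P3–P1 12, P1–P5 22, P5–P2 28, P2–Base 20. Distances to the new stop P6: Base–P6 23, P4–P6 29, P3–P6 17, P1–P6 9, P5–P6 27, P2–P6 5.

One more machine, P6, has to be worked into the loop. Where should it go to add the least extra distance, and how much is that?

Minimum extra distance: 4 km, inserting P6 between P5 and P2.

Insertion cost between consecutive stops i–j is d(i,P6) + d(P6,j) − d(i,j):
  between Base and P4: 23 + 29 − 28 = 24
  between P4 and P3: 29 + 17 − 35 = 11
  between P3 and P1: 17 + 9 − 12 = 14
  between P1 and P5: 9 + 27 − 22 = 14
  between P5 and P2: 27 + 5 − 28 = 4
  between P2 and Base: 5 + 23 − 20 = 8
Cheapest insertion is between P5 and P2, adding 4.
New total = 145 + 4 = 149.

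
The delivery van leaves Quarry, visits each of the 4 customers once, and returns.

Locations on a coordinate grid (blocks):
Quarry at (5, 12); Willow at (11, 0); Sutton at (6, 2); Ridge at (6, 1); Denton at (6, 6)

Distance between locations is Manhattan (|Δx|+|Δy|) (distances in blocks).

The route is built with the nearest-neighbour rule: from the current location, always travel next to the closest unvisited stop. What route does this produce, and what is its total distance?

Nearest-neighbour total = 36 blocks; route Quarry → Denton → Sutton → Ridge → Willow → Quarry.

From Quarry: distances to unvisited — Denton=7, Sutton=11, Ridge=12, Willow=18. Nearest is Denton (7).
From Denton: distances to unvisited — Sutton=4, Ridge=5, Willow=11. Nearest is Sutton (4).
From Sutton: distances to unvisited — Ridge=1, Willow=7. Nearest is Ridge (1).
From Ridge: distances to unvisited — Willow=6. Nearest is Willow (6).
Return Willow→Quarry: 18.
Total = 7 + 4 + 1 + 6 + 18 = 36.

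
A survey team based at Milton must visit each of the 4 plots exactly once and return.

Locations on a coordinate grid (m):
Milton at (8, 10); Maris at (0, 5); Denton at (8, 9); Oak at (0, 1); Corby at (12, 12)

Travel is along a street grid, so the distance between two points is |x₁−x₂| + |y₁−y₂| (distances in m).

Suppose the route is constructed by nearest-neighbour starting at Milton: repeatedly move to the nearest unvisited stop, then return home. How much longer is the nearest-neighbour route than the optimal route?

Excess over optimum: 2 m.

From Milton: Denton=1, Corby=6, Maris=13, Oak=17 → choose Denton (1).
From Denton: Corby=7, Maris=12, Oak=16 → choose Corby (7).
From Corby: Maris=19, Oak=23 → choose Maris (19).
From Maris: Oak=4 → choose Oak (4).
NN route Milton → Denton → Corby → Maris → Oak → Milton costs 48.
Optimal: Milton → Maris → Oak → Denton → Corby → Milton costs 46 (by enumerating all 12 distinct tours).
Excess = 48 − 46 = 2.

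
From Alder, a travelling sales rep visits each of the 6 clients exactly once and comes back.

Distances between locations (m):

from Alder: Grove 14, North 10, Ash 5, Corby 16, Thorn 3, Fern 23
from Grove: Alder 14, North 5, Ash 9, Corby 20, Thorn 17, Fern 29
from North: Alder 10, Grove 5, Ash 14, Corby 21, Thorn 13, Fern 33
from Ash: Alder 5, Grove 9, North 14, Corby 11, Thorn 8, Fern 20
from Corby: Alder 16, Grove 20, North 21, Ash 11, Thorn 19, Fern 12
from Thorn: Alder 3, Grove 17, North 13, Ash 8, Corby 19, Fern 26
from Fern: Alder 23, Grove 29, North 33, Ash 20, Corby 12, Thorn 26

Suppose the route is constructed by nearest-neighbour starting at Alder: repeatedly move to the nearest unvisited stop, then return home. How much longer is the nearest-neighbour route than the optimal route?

From Alder: Thorn=3, Ash=5, North=10, Grove=14, Corby=16, Fern=23 → choose Thorn (3).
From Thorn: Ash=8, North=13, Grove=17, Corby=19, Fern=26 → choose Ash (8).
From Ash: Grove=9, Corby=11, North=14, Fern=20 → choose Grove (9).
From Grove: North=5, Corby=20, Fern=29 → choose North (5).
From North: Corby=21, Fern=33 → choose Corby (21).
From Corby: Fern=12 → choose Fern (12).
NN route Alder → Thorn → Ash → Grove → North → Corby → Fern → Alder costs 81.
Optimal: Alder → North → Grove → Ash → Corby → Fern → Thorn → Alder costs 76 (by enumerating all 360 distinct tours).
Excess = 81 − 76 = 5.

5 m longer than the optimal tour.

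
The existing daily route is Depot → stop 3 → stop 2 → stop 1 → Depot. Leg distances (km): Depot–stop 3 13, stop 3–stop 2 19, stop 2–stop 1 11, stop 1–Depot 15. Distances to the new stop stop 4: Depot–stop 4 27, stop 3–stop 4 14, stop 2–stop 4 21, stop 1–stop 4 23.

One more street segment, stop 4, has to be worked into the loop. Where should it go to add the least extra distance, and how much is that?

Adding 16 km by placing stop 4 on the stop 3–stop 2 leg.

Insertion cost between consecutive stops i–j is d(i,stop 4) + d(stop 4,j) − d(i,j):
  between Depot and stop 3: 27 + 14 − 13 = 28
  between stop 3 and stop 2: 14 + 21 − 19 = 16
  between stop 2 and stop 1: 21 + 23 − 11 = 33
  between stop 1 and Depot: 23 + 27 − 15 = 35
Cheapest insertion is between stop 3 and stop 2, adding 16.
New total = 58 + 16 = 74.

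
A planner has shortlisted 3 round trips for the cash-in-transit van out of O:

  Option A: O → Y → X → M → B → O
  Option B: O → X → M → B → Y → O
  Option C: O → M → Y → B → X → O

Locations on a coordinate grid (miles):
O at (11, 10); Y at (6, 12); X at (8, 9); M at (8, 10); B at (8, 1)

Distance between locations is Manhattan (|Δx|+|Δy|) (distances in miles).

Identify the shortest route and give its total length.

Option A: 7 + 5 + 1 + 9 + 12 = 34
Option B: 4 + 1 + 9 + 13 + 7 = 34
Option C: 3 + 4 + 13 + 8 + 4 = 32

Shortest is Option C, total 32 miles.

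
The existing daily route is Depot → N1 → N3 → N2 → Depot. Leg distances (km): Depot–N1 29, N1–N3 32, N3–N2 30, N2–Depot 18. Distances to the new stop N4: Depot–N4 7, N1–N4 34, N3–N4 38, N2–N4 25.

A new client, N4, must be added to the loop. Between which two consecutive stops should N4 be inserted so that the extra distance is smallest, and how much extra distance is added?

Insertion cost between consecutive stops i–j is d(i,N4) + d(N4,j) − d(i,j):
  between Depot and N1: 7 + 34 − 29 = 12
  between N1 and N3: 34 + 38 − 32 = 40
  between N3 and N2: 38 + 25 − 30 = 33
  between N2 and Depot: 25 + 7 − 18 = 14
Cheapest insertion is between Depot and N1, adding 12.
New total = 109 + 12 = 121.

+12 km — insert N4 between Depot and N1.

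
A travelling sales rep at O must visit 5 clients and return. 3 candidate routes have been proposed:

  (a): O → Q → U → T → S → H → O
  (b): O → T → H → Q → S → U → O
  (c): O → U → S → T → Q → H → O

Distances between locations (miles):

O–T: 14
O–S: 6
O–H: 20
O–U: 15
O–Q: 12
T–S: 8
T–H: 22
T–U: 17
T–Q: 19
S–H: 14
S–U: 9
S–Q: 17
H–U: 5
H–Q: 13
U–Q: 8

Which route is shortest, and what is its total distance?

Shortest is (a), total 79 miles.

(a): 12 + 8 + 17 + 8 + 14 + 20 = 79
(b): 14 + 22 + 13 + 17 + 9 + 15 = 90
(c): 15 + 9 + 8 + 19 + 13 + 20 = 84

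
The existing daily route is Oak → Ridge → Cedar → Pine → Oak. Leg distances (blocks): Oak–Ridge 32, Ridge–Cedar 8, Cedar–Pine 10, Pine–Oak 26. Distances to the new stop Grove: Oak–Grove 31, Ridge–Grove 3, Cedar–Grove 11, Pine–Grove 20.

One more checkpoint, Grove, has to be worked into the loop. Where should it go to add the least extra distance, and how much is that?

Insertion cost between consecutive stops i–j is d(i,Grove) + d(Grove,j) − d(i,j):
  between Oak and Ridge: 31 + 3 − 32 = 2
  between Ridge and Cedar: 3 + 11 − 8 = 6
  between Cedar and Pine: 11 + 20 − 10 = 21
  between Pine and Oak: 20 + 31 − 26 = 25
Cheapest insertion is between Oak and Ridge, adding 2.
New total = 76 + 2 = 78.

+2 blocks — insert Grove between Oak and Ridge.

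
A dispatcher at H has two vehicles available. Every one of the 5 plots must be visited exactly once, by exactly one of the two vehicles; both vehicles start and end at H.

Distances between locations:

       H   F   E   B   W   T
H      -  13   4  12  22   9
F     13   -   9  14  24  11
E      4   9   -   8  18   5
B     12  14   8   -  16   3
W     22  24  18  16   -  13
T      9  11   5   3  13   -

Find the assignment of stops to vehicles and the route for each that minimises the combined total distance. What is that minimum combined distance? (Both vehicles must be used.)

73 — the smallest possible combined total.

Try each way of splitting the stops between the two vehicles (each non-empty) and, for each split, find the best tour for each vehicle:
  {F} + {E, B, W, T}: 26 + 50 = 76
  {E} + {F, B, W, T}: 8 + 65 = 73
  {F, E} + {B, W, T}: 26 + 50 = 76
  {B} + {F, E, W, T}: 24 + 59 = 83
  {F, B} + {E, W, T}: 39 + 44 = 83
  {E, B} + {F, W, T}: 24 + 59 = 83
  … (15 splits in total)
Best: vehicle 1 H → E → H = 8; vehicle 2 H → F → B → W → T → H = 65; combined 73.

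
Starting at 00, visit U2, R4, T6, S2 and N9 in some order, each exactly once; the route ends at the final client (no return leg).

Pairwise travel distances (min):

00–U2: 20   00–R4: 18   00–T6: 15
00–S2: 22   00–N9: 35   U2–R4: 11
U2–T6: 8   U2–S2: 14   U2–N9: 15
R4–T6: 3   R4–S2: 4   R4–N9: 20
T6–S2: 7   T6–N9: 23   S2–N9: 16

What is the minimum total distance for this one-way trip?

Minimum one-way distance = 51 min.

There are 5! = 120 possible orderings.
00→U2→R4→T6→S2→N9: 20+11+3+7+16 = 57
00→U2→R4→T6→N9→S2: 20+11+3+23+16 = 73
00→U2→R4→S2→T6→N9: 20+11+4+7+23 = 65
00→U2→R4→S2→N9→T6: 20+11+4+16+23 = 74
00→U2→R4→N9→T6→S2: 20+11+20+23+7 = 81
00→U2→R4→N9→S2→T6: 20+11+20+16+7 = 74
00→U2→T6→R4→S2→N9: 20+8+3+4+16 = 51
00→U2→T6→R4→N9→S2: 20+8+3+20+16 = 67
00→U2→T6→S2→R4→N9: 20+8+7+4+20 = 59
00→U2→T6→S2→N9→R4: 20+8+7+16+20 = 71
00→U2→T6→N9→R4→S2: 20+8+23+20+4 = 75
00→U2→T6→N9→S2→R4: 20+8+23+16+4 = 71
00→U2→S2→R4→T6→N9: 20+14+4+3+23 = 64
00→U2→S2→R4→N9→T6: 20+14+4+20+23 = 81
… (106 more)
The minimum is 51.
One shortest path: 00 → U2 → T6 → R4 → S2 → N9.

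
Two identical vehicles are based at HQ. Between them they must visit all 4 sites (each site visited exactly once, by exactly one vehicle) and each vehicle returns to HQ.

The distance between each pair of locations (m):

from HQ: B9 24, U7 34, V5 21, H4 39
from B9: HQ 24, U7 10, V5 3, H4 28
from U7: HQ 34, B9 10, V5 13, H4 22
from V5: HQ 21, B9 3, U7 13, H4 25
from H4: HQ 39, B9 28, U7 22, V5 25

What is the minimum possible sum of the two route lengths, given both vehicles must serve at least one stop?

Minimum combined distance: 137 m.

Try each way of splitting the stops between the two vehicles (each non-empty) and, for each split, find the best tour for each vehicle:
  {B9} + {U7, V5, H4}: 48 + 95 = 143
  {U7} + {B9, V5, H4}: 68 + 91 = 159
  {B9, U7} + {V5, H4}: 68 + 85 = 153
  {V5} + {B9, U7, H4}: 42 + 95 = 137
  {B9, V5} + {U7, H4}: 48 + 95 = 143
  {U7, V5} + {B9, H4}: 68 + 91 = 159
  … (7 splits in total)
Best: vehicle 1 HQ → V5 → HQ = 42; vehicle 2 HQ → B9 → U7 → H4 → HQ = 95; combined 137.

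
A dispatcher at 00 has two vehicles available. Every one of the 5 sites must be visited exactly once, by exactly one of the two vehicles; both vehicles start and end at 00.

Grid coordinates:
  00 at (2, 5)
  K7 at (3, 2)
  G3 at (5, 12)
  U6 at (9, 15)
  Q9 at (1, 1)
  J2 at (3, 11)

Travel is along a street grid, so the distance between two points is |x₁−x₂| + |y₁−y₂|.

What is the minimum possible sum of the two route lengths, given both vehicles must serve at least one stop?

Minimum combined distance: 46.

There are 2^4 − 1 = 15 ways to divide the 5 stops into two non-empty groups. For each, the best each vehicle can do is its own shortest tour through its group:
  {K7} + {G3, U6, Q9, J2}: 8 + 44 = 52
  {G3} + {K7, U6, Q9, J2}: 20 + 44 = 64
  {K7, G3} + {U6, Q9, J2}: 26 + 44 = 70
  {U6} + {K7, G3, Q9, J2}: 34 + 30 = 64
  {K7, U6} + {G3, Q9, J2}: 40 + 30 = 70
  {G3, U6} + {K7, Q9, J2}: 34 + 24 = 58
  … (15 splits in total)
  {K7, Q9} + {G3, U6, J2}: 12 + 34 = 46  ← best
Best: vehicle 1 00 → K7 → Q9 → 00 = 12; vehicle 2 00 → G3 → U6 → J2 → 00 = 34; combined 46.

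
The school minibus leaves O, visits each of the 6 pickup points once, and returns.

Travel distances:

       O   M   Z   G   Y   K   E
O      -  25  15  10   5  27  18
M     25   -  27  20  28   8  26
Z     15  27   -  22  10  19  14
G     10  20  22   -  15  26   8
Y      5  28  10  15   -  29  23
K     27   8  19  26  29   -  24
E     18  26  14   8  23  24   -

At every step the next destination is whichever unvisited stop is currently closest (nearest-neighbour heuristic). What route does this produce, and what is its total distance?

92 along O → Y → Z → E → G → M → K → O.

At O the remaining stops are Y 5, G 10, Z 15, E 18, M 25, K 27; go to Y.
At Y the remaining stops are Z 10, G 15, E 23, M 28, K 29; go to Z.
At Z the remaining stops are E 14, K 19, G 22, M 27; go to E.
At E the remaining stops are G 8, K 24, M 26; go to G.
At G the remaining stops are M 20, K 26; go to M.
At M the remaining stops are K 8; go to K.
Return K→O: 27.
Total = 5 + 10 + 14 + 8 + 20 + 8 + 27 = 92.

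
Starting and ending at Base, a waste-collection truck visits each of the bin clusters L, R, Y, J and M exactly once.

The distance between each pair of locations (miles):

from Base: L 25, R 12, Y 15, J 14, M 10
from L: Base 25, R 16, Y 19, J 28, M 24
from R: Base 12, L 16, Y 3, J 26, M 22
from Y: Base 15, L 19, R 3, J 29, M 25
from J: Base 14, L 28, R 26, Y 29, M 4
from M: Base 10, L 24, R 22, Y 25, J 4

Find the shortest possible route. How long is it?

76 miles — the shortest possible round trip.

With 5 stops there are 5!/2 = 60 distinct round trips (a route and its reverse cost the same).
Base-L-R-Y-J-M-Base: 25+16+3+29+4+10 = 87
Base-L-R-Y-M-J-Base: 25+16+3+25+4+14 = 87
Base-L-R-J-Y-M-Base: 25+16+26+29+25+10 = 131
Base-L-R-J-M-Y-Base: 25+16+26+4+25+15 = 111
Base-L-R-M-Y-J-Base: 25+16+22+25+29+14 = 131
Base-L-R-M-J-Y-Base: 25+16+22+4+29+15 = 111
Base-L-Y-R-J-M-Base: 25+19+3+26+4+10 = 87
Base-L-Y-R-M-J-Base: 25+19+3+22+4+14 = 87
Base-L-Y-J-R-M-Base: 25+19+29+26+22+10 = 131
Base-L-Y-J-M-R-Base: 25+19+29+4+22+12 = 111
Base-L-Y-M-R-J-Base: 25+19+25+22+26+14 = 131
Base-L-Y-M-J-R-Base: 25+19+25+4+26+12 = 111
Base-L-J-R-Y-M-Base: 25+28+26+3+25+10 = 117
Base-L-J-R-M-Y-Base: 25+28+26+22+25+15 = 141
… (46 more)
Base-R-Y-L-J-M-Base: 12+3+19+28+4+10 = 76  ← best
The minimum is 76.
One optimal route: Base → R → Y → L → J → M → Base (or its reverse).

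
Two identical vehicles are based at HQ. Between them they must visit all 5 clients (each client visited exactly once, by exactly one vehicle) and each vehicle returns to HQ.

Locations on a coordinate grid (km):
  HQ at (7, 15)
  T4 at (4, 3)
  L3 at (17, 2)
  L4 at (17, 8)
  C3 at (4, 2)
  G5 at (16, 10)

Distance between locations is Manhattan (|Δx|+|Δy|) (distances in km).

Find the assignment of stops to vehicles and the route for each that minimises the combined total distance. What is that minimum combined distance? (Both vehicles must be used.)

Try each way of splitting the stops between the two vehicles (each non-empty) and, for each split, find the best tour for each vehicle:
  {T4} + {L3, L4, C3, G5}: 30 + 52 = 82
  {L3} + {T4, L4, C3, G5}: 46 + 52 = 98
  {T4, L3} + {L4, C3, G5}: 52 + 52 = 104
  {L4} + {T4, L3, C3, G5}: 34 + 52 = 86
  {T4, L4} + {L3, C3, G5}: 50 + 52 = 102
  {L3, L4} + {T4, C3, G5}: 46 + 50 = 96
  … (15 splits in total)
  {T4, C3} + {L3, L4, G5}: 32 + 46 = 78  ← best
Best: vehicle 1 HQ → T4 → C3 → HQ = 32; vehicle 2 HQ → L3 → L4 → G5 → HQ = 46; combined 78.

78 km — the smallest possible combined total.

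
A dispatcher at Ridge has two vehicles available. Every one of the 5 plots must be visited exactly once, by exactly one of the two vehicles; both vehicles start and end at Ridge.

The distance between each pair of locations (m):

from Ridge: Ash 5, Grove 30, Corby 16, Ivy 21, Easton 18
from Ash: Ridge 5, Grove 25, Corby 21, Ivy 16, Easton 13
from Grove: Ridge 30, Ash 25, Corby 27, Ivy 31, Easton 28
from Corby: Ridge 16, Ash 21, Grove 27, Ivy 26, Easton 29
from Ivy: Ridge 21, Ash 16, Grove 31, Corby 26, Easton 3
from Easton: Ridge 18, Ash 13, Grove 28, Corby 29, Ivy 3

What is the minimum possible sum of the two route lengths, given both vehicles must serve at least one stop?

105 m — the smallest possible combined total.

Check every non-empty split of the stops between the two vehicles; for each half take its own optimal tour:
  {Ash} + {Grove, Corby, Ivy, Easton}: 10 + 95 = 105
  {Grove} + {Ash, Corby, Ivy, Easton}: 60 + 63 = 123
  {Ash, Grove} + {Corby, Ivy, Easton}: 60 + 63 = 123
  {Corby} + {Ash, Grove, Ivy, Easton}: 32 + 82 = 114
  {Ash, Corby} + {Grove, Ivy, Easton}: 42 + 82 = 124
  {Grove, Corby} + {Ash, Ivy, Easton}: 73 + 42 = 115
  … (15 splits in total)
Best: vehicle 1 Ridge → Ash → Ridge = 10; vehicle 2 Ridge → Corby → Grove → Ivy → Easton → Ridge = 95; combined 105.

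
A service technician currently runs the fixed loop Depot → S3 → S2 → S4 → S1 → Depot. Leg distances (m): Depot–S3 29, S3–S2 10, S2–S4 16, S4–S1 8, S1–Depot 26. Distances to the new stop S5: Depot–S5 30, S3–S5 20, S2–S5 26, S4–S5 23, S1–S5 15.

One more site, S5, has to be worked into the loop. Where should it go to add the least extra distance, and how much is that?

Minimum extra distance: 19 m, inserting S5 between S1 and Depot.

Insertion cost between consecutive stops i–j is d(i,S5) + d(S5,j) − d(i,j):
  between Depot and S3: 30 + 20 − 29 = 21
  between S3 and S2: 20 + 26 − 10 = 36
  between S2 and S4: 26 + 23 − 16 = 33
  between S4 and S1: 23 + 15 − 8 = 30
  between S1 and Depot: 15 + 30 − 26 = 19
Cheapest insertion is between S1 and Depot, adding 19.
New total = 89 + 19 = 108.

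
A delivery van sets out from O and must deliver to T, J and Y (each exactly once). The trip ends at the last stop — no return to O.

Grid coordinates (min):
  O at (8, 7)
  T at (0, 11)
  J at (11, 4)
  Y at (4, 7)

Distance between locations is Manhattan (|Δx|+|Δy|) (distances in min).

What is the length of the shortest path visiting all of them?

There are 3! = 6 possible orderings.
O→T→J→Y: 12+18+10 = 40
O→T→Y→J: 12+8+10 = 30
O→J→T→Y: 6+18+8 = 32
O→J→Y→T: 6+10+8 = 24
O→Y→T→J: 4+8+18 = 30
O→Y→J→T: 4+10+18 = 32
The minimum is 24.
One shortest path: O → J → Y → T.

24 min — the minimum one-way total.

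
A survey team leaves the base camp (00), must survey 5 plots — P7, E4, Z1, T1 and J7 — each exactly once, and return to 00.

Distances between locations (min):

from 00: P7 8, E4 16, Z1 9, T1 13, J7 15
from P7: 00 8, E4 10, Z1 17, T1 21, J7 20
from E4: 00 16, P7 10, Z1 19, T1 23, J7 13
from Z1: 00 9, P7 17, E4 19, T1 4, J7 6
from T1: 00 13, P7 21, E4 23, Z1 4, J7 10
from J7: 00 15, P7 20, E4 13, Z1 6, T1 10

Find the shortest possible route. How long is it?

There are 60 distinct closed tours to check (reversals are equivalent).
00-P7-E4-Z1-T1-J7-00: 8+10+19+4+10+15 = 66
00-P7-E4-Z1-J7-T1-00: 8+10+19+6+10+13 = 66
00-P7-E4-T1-Z1-J7-00: 8+10+23+4+6+15 = 66
00-P7-E4-T1-J7-Z1-00: 8+10+23+10+6+9 = 66
00-P7-E4-J7-Z1-T1-00: 8+10+13+6+4+13 = 54
00-P7-E4-J7-T1-Z1-00: 8+10+13+10+4+9 = 54
00-P7-Z1-E4-T1-J7-00: 8+17+19+23+10+15 = 92
00-P7-Z1-E4-J7-T1-00: 8+17+19+13+10+13 = 80
00-P7-Z1-T1-E4-J7-00: 8+17+4+23+13+15 = 80
00-P7-Z1-T1-J7-E4-00: 8+17+4+10+13+16 = 68
00-P7-Z1-J7-E4-T1-00: 8+17+6+13+23+13 = 80
00-P7-Z1-J7-T1-E4-00: 8+17+6+10+23+16 = 80
00-P7-T1-E4-Z1-J7-00: 8+21+23+19+6+15 = 92
00-P7-T1-E4-J7-Z1-00: 8+21+23+13+6+9 = 80
… (46 more)
The minimum is 54.
One optimal route: 00 → P7 → E4 → J7 → Z1 → T1 → 00 (or its reverse).

Minimum total distance: 54 min.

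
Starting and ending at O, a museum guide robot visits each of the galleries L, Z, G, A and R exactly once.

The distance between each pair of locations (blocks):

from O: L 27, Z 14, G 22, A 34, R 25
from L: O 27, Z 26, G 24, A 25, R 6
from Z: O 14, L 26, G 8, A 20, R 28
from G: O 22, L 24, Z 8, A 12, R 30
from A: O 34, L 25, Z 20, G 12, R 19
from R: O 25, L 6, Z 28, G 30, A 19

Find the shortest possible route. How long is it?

O-L-Z-G-A-R-O: 27+26+8+12+19+25 = 117
O-L-Z-G-R-A-O: 27+26+8+30+19+34 = 144
O-L-Z-A-G-R-O: 27+26+20+12+30+25 = 140
O-L-Z-A-R-G-O: 27+26+20+19+30+22 = 144
O-L-Z-R-G-A-O: 27+26+28+30+12+34 = 157
O-L-Z-R-A-G-O: 27+26+28+19+12+22 = 134
O-L-G-Z-A-R-O: 27+24+8+20+19+25 = 123
O-L-G-Z-R-A-O: 27+24+8+28+19+34 = 140
O-L-G-A-Z-R-O: 27+24+12+20+28+25 = 136
O-L-G-A-R-Z-O: 27+24+12+19+28+14 = 124
O-L-G-R-Z-A-O: 27+24+30+28+20+34 = 163
O-L-G-R-A-Z-O: 27+24+30+19+20+14 = 134
O-L-A-Z-G-R-O: 27+25+20+8+30+25 = 135
O-L-A-Z-R-G-O: 27+25+20+28+30+22 = 152
… (46 more)
O-L-R-A-G-Z-O: 27+6+19+12+8+14 = 86  ← best
The minimum is 86.
One optimal route: O → L → R → A → G → Z → O (or its reverse).

Shortest round trip = 86 blocks.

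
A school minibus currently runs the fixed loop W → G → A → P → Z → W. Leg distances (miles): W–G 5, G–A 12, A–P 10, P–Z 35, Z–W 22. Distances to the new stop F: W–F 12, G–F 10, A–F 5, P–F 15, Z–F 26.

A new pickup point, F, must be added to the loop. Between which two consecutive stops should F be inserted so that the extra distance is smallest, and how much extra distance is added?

Insertion cost between consecutive stops i–j is d(i,F) + d(F,j) − d(i,j):
  between W and G: 12 + 10 − 5 = 17
  between G and A: 10 + 5 − 12 = 3
  between A and P: 5 + 15 − 10 = 10
  between P and Z: 15 + 26 − 35 = 6
  between Z and W: 26 + 12 − 22 = 16
Cheapest insertion is between G and A, adding 3.
New total = 84 + 3 = 87.

Adding 3 miles by placing F on the G–A leg.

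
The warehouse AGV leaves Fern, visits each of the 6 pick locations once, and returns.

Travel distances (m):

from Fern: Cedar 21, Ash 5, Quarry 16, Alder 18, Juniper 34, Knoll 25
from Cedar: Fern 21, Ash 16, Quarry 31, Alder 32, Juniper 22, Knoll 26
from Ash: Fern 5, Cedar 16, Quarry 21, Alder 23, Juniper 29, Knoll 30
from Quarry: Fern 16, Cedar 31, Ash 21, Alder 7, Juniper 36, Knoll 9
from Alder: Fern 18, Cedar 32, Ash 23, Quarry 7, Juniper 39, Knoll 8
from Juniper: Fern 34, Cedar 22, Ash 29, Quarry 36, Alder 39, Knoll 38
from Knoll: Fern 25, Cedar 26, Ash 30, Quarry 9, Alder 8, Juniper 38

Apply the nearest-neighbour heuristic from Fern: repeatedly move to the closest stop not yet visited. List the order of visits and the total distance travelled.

119 m along Fern → Ash → Cedar → Juniper → Quarry → Alder → Knoll → Fern.

From Fern: distances to unvisited — Ash=5, Quarry=16, Alder=18, Cedar=21, Knoll=25, Juniper=34. Nearest is Ash (5).
From Ash: distances to unvisited — Cedar=16, Quarry=21, Alder=23, Juniper=29, Knoll=30. Nearest is Cedar (16).
From Cedar: distances to unvisited — Juniper=22, Knoll=26, Quarry=31, Alder=32. Nearest is Juniper (22).
From Juniper: distances to unvisited — Quarry=36, Knoll=38, Alder=39. Nearest is Quarry (36).
From Quarry: distances to unvisited — Alder=7, Knoll=9. Nearest is Alder (7).
From Alder: distances to unvisited — Knoll=8. Nearest is Knoll (8).
Return Knoll→Fern: 25.
Total = 5 + 16 + 22 + 36 + 7 + 8 + 25 = 119.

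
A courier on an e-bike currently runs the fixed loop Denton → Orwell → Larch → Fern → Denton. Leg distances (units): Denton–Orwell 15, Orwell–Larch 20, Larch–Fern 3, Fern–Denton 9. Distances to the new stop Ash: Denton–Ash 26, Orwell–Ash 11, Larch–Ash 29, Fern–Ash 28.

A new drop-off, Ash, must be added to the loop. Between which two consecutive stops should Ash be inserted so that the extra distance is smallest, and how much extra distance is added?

Adding 20 by placing Ash on the Orwell–Larch leg.

Insertion cost between consecutive stops i–j is d(i,Ash) + d(Ash,j) − d(i,j):
  between Denton and Orwell: 26 + 11 − 15 = 22
  between Orwell and Larch: 11 + 29 − 20 = 20
  between Larch and Fern: 29 + 28 − 3 = 54
  between Fern and Denton: 28 + 26 − 9 = 45
Cheapest insertion is between Orwell and Larch, adding 20.
New total = 47 + 20 = 67.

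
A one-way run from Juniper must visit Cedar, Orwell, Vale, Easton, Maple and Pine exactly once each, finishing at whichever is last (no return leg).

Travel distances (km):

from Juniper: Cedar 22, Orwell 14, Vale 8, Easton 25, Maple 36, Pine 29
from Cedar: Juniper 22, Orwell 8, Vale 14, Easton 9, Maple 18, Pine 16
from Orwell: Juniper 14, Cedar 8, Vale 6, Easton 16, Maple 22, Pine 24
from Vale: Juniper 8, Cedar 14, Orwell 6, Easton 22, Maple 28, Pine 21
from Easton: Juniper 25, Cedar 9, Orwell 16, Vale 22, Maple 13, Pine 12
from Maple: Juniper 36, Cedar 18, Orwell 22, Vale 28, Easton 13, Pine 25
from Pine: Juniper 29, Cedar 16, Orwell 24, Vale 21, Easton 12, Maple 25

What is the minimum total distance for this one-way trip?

Shortest open route: 63 km.

There are 6! = 720 possible orderings.
Juniper → Cedar → Orwell → Vale → Easton → Maple → Pine: 22+8+6+22+13+25 = 96
Juniper → Cedar → Orwell → Vale → Easton → Pine → Maple: 22+8+6+22+12+25 = 95
Juniper → Cedar → Orwell → Vale → Maple → Easton → Pine: 22+8+6+28+13+12 = 89
Juniper → Cedar → Orwell → Vale → Maple → Pine → Easton: 22+8+6+28+25+12 = 101
Juniper → Cedar → Orwell → Vale → Pine → Easton → Maple: 22+8+6+21+12+13 = 82
Juniper → Cedar → Orwell → Vale → Pine → Maple → Easton: 22+8+6+21+25+13 = 95
Juniper → Cedar → Orwell → Easton → Vale → Maple → Pine: 22+8+16+22+28+25 = 121
Juniper → Cedar → Orwell → Easton → Vale → Pine → Maple: 22+8+16+22+21+25 = 114
… (712 more)
Juniper → Vale → Orwell → Cedar → Pine → Easton → Maple: 8+6+8+16+12+13 = 63  ← best
The minimum is 63.
One shortest path: Juniper → Vale → Orwell → Cedar → Pine → Easton → Maple.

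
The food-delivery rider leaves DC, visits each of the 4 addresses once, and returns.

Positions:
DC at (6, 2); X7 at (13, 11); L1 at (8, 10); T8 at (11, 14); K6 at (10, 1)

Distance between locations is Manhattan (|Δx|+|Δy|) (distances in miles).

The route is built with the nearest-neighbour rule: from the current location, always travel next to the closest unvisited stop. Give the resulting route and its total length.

At DC the remaining stops are K6 5, L1 10, X7 16, T8 17; go to K6.
At K6 the remaining stops are L1 11, X7 13, T8 14; go to L1.
At L1 the remaining stops are X7 6, T8 7; go to X7.
At X7 the remaining stops are T8 5; go to T8.
Return T8→DC: 17.
Total = 5 + 11 + 6 + 5 + 17 = 44.

44 miles along DC → K6 → L1 → X7 → T8 → DC.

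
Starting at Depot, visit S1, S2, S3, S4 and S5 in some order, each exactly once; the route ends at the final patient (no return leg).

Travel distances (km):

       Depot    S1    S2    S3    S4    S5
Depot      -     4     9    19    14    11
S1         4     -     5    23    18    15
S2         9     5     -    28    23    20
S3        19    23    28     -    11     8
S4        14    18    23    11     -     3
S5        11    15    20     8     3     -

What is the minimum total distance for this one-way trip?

There are 5! = 120 possible orderings.
Depot - S1 - S2 - S3 - S4 - S5: 4+5+28+11+3 = 51
Depot - S1 - S2 - S3 - S5 - S4: 4+5+28+8+3 = 48
Depot - S1 - S2 - S4 - S3 - S5: 4+5+23+11+8 = 51
Depot - S1 - S2 - S4 - S5 - S3: 4+5+23+3+8 = 43
Depot - S1 - S2 - S5 - S3 - S4: 4+5+20+8+11 = 48
Depot - S1 - S2 - S5 - S4 - S3: 4+5+20+3+11 = 43
Depot - S1 - S3 - S2 - S4 - S5: 4+23+28+23+3 = 81
Depot - S1 - S3 - S2 - S5 - S4: 4+23+28+20+3 = 78
Depot - S1 - S3 - S4 - S2 - S5: 4+23+11+23+20 = 81
Depot - S1 - S3 - S4 - S5 - S2: 4+23+11+3+20 = 61
Depot - S1 - S3 - S5 - S2 - S4: 4+23+8+20+23 = 78
Depot - S1 - S3 - S5 - S4 - S2: 4+23+8+3+23 = 61
Depot - S1 - S4 - S2 - S3 - S5: 4+18+23+28+8 = 81
Depot - S1 - S4 - S2 - S5 - S3: 4+18+23+20+8 = 73
… (106 more)
The minimum is 43.
One shortest path: Depot → S1 → S2 → S4 → S5 → S3.

Shortest open route: 43 km.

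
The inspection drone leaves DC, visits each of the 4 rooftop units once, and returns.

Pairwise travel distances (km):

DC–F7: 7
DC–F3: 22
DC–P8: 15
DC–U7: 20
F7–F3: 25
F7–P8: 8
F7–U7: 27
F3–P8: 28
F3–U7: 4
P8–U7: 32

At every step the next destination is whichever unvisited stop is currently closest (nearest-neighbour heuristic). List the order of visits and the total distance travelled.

67 km along DC → F7 → P8 → F3 → U7 → DC.

At DC the remaining stops are F7 7, P8 15, U7 20, F3 22; go to F7.
At F7 the remaining stops are P8 8, F3 25, U7 27; go to P8.
At P8 the remaining stops are F3 28, U7 32; go to F3.
At F3 the remaining stops are U7 4; go to U7.
Return U7→DC: 20.
Total = 7 + 8 + 28 + 4 + 20 = 67.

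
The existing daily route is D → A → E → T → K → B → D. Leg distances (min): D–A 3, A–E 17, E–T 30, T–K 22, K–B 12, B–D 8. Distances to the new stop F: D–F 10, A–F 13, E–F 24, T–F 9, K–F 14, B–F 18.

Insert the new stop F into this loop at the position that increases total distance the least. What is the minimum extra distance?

Minimum extra distance: 1 min, inserting F between T and K.

Insertion cost between consecutive stops i–j is d(i,F) + d(F,j) − d(i,j):
  between D and A: 10 + 13 − 3 = 20
  between A and E: 13 + 24 − 17 = 20
  between E and T: 24 + 9 − 30 = 3
  between T and K: 9 + 14 − 22 = 1
  between K and B: 14 + 18 − 12 = 20
  between B and D: 18 + 10 − 8 = 20
Cheapest insertion is between T and K, adding 1.
New total = 92 + 1 = 93.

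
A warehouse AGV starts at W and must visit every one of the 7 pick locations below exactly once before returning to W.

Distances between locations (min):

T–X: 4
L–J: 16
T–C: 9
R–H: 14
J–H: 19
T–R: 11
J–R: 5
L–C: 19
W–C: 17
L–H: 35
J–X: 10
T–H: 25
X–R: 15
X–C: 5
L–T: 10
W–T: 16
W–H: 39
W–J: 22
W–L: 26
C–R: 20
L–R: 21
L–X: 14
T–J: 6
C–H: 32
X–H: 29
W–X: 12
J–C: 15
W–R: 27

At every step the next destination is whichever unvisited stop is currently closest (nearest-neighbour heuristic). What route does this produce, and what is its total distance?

At W the remaining stops are X 12, T 16, C 17, J 22, L 26, R 27, H 39; go to X.
At X the remaining stops are T 4, C 5, J 10, L 14, R 15, H 29; go to T.
At T the remaining stops are J 6, C 9, L 10, R 11, H 25; go to J.
At J the remaining stops are R 5, C 15, L 16, H 19; go to R.
At R the remaining stops are H 14, C 20, L 21; go to H.
At H the remaining stops are C 32, L 35; go to C.
At C the remaining stops are L 19; go to L.
Return L→W: 26.
Total = 12 + 4 + 6 + 5 + 14 + 32 + 19 + 26 = 118.

Nearest-neighbour total = 118 min; route W → X → T → J → R → H → C → L → W.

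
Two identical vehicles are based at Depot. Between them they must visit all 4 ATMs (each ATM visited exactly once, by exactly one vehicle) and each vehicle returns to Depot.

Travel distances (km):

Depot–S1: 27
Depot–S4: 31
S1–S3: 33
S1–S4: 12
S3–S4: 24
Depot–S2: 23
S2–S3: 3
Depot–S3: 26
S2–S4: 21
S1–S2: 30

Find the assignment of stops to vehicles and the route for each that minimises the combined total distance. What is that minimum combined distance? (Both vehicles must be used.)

Minimum combined distance: 122 km.

There are 2^3 − 1 = 7 ways to divide the 4 stops into two non-empty groups. For each, the best each vehicle can do is its own shortest tour through its group:
  {S1} + {S2, S3, S4}: 54 + 81 = 135
  {S2} + {S1, S3, S4}: 46 + 89 = 135
  {S1, S2} + {S3, S4}: 80 + 81 = 161
  {S3} + {S1, S2, S4}: 52 + 83 = 135
  {S1, S3} + {S2, S4}: 86 + 75 = 161
  {S2, S3} + {S1, S4}: 52 + 70 = 122
  … (7 splits in total)
Best: vehicle 1 Depot → S2 → S3 → Depot = 52; vehicle 2 Depot → S1 → S4 → Depot = 70; combined 122.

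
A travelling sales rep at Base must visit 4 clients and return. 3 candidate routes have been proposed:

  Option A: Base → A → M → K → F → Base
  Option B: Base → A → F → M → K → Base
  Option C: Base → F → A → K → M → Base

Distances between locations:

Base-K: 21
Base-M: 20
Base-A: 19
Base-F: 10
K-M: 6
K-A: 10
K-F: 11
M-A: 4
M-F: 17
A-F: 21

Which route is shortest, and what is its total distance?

Option A: 19 + 4 + 6 + 11 + 10 = 50
Option B: 19 + 21 + 17 + 6 + 21 = 84
Option C: 10 + 21 + 10 + 6 + 20 = 67

50 — Option A is the shortest.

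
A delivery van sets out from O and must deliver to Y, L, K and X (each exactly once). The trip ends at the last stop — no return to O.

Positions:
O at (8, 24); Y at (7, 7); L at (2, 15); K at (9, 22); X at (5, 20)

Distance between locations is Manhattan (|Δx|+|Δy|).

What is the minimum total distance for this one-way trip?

There are 4! = 24 possible orderings.
O - Y - L - K - X: 18+13+14+6 = 51
O - Y - L - X - K: 18+13+8+6 = 45
O - Y - K - L - X: 18+17+14+8 = 57
O - Y - K - X - L: 18+17+6+8 = 49
O - Y - X - L - K: 18+15+8+14 = 55
O - Y - X - K - L: 18+15+6+14 = 53
O - L - Y - K - X: 15+13+17+6 = 51
O - L - Y - X - K: 15+13+15+6 = 49
O - L - K - Y - X: 15+14+17+15 = 61
O - L - K - X - Y: 15+14+6+15 = 50
O - L - X - Y - K: 15+8+15+17 = 55
O - L - X - K - Y: 15+8+6+17 = 46
O - K - Y - L - X: 3+17+13+8 = 41
O - K - Y - X - L: 3+17+15+8 = 43
… (10 more)
O - K - X - L - Y: 3+6+8+13 = 30  ← best
The minimum is 30.
One shortest path: O → K → X → L → Y.

Minimum one-way distance = 30.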